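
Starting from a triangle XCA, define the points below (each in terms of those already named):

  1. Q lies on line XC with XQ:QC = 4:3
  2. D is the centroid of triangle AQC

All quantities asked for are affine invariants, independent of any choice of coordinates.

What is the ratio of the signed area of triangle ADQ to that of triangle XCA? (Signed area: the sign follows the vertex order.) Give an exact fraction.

Choose coordinates X = (0, 0), C = (1, 0), A = (0, 1).
1. Q lies on line XC with XQ:QC = 4:3 ⇒ Q = (4/7, 0)
2. D is the centroid of triangle AQC ⇒ D = (11/21, 1/3)
2·[ADQ] = -1/7, 2·[XCA] = 1
[ADQ]:[XCA] = -1/7:1 = -1/7

[ADQ]:[XCA] = -1/7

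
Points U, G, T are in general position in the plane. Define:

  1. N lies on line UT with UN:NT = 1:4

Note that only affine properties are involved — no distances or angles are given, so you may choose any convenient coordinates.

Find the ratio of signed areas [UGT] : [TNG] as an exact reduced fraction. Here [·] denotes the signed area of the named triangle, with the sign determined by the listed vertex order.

Set U = (0, 0), G = (1, 0), T = (0, 1); any affine frame gives the same invariant.
1. N lies on line UT with UN:NT = 1:4 ⇒ N = (0, 1/5)
2·[UGT] = 1, 2·[TNG] = 4/5
[UGT]:[TNG] = 1:4/5 = 5/4

[UGT]:[TNG] = 5/4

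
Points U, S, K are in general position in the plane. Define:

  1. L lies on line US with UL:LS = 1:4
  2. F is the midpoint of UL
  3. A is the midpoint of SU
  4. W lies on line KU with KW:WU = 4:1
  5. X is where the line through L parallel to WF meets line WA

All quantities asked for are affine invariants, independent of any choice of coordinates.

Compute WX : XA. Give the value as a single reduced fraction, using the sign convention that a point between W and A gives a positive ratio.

WX:XA = 1/3

Work in coordinates with U = (0, 0), S = (1, 0), K = (0, 1).
1. L lies on line US with UL:LS = 1:4 ⇒ L = (1/5, 0)
2. F is the midpoint of UL ⇒ F = (1/10, 0)
3. A is the midpoint of SU ⇒ A = (1/2, 0)
4. W lies on line KU with KW:WU = 4:1 ⇒ W = (0, 1/5)
5. X is where the line through L parallel to WF meets line WA ⇒ X = (1/8, 3/20)
X = W + t·(A−W) with t = 1/4, so WX:XA = t:(1−t) = 1/4:3/4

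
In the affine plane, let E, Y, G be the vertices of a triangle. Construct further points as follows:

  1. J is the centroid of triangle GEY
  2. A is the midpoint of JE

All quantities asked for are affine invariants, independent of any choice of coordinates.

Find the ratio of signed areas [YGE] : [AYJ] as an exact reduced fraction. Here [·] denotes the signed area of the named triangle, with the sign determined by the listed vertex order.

[YGE]:[AYJ] = 6

Choose coordinates E = (0, 0), Y = (1, 0), G = (0, 1).
1. J is the centroid of triangle GEY ⇒ J = (1/3, 1/3)
2. A is the midpoint of JE ⇒ A = (1/6, 1/6)
2·[YGE] = 1, 2·[AYJ] = 1/6
[YGE]:[AYJ] = 1:1/6 = 6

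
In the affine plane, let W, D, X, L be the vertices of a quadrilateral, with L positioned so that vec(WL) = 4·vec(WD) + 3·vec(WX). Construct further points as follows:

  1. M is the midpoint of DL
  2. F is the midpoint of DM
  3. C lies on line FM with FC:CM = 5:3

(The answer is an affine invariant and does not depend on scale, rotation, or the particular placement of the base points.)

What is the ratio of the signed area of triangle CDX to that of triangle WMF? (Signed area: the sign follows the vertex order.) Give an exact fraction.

Set W = (0, 0), D = (1, 0), X = (0, 1), L = (4, 3); any affine frame gives the same invariant.
1. M is the midpoint of DL ⇒ M = (5/2, 3/2)
2. F is the midpoint of DM ⇒ F = (7/4, 3/4)
3. C lies on line FM with FC:CM = 5:3 ⇒ C = (71/32, 39/32)
2·[CDX] = -39/16, 2·[WMF] = -3/4
[CDX]:[WMF] = -39/16:-3/4 = 13/4

[CDX]:[WMF] = 13/4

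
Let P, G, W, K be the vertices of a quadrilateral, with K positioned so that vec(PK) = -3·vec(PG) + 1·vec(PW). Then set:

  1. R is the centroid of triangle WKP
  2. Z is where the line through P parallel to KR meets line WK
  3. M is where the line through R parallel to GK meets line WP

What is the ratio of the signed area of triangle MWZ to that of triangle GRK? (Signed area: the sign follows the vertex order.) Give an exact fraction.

Work in coordinates with P = (0, 0), G = (1, 0), W = (0, 1), K = (-3, 1).
1. R is the centroid of triangle WKP ⇒ R = (-1, 2/3)
2. Z is where the line through P parallel to KR meets line WK ⇒ Z = (-6, 1)
3. M is where the line through R parallel to GK meets line WP ⇒ M = (0, 5/12)
2·[MWZ] = 7/2, 2·[GRK] = 2/3
[MWZ]:[GRK] = 7/2:2/3 = 21/4

[MWZ]:[GRK] = 21/4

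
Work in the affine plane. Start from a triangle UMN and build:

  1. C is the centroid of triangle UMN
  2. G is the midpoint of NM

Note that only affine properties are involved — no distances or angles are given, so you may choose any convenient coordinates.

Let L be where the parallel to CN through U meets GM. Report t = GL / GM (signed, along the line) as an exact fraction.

t = -3

Assign U = (0, 0), M = (1, 0), N = (0, 1) — the answer is frame-independent, so this choice is without loss of generality.
1. C is the centroid of triangle UMN ⇒ C = (1/3, 1/3)
2. G is the midpoint of NM ⇒ G = (1/2, 1/2)
through U parallel to CN: direction (-1/3, 2/3); meets GM at L = (-1, 2)
L = G + t·(M−G) with t = -3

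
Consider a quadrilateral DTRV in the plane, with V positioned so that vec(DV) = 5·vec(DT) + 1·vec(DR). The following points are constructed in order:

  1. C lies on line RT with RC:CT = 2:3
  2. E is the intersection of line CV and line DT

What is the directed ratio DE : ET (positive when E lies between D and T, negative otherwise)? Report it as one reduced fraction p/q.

DE:ET = -13/15

Set D = (0, 0), T = (1, 0), R = (0, 1), V = (5, 1); any affine frame gives the same invariant.
1. C lies on line RT with RC:CT = 2:3 ⇒ C = (2/5, 3/5)
2. E is the intersection of line CV and line DT ⇒ E = (-13/2, 0)
E = D + t·(T−D) with t = -13/2, so DE:ET = t:(1−t) = -13/2:15/2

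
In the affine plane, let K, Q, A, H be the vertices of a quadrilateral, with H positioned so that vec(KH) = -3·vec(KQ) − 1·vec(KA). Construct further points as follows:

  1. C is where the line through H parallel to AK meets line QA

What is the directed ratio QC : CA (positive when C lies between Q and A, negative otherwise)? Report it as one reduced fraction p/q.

Work in coordinates with K = (0, 0), Q = (1, 0), A = (0, 1), H = (-3, -1).
1. C is where the line through H parallel to AK meets line QA ⇒ C = (-3, 4)
C = Q + t·(A−Q) with t = 4, so QC:CA = t:(1−t) = 4:-3

QC:CA = -4/3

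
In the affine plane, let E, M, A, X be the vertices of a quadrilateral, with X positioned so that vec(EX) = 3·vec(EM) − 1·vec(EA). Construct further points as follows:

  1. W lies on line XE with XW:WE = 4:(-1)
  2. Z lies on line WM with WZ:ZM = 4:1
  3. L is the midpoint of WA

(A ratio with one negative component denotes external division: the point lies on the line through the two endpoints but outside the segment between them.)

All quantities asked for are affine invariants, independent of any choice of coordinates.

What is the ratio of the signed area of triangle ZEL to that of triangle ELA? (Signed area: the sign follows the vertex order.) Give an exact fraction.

Work in coordinates with E = (0, 0), M = (1, 0), A = (0, 1), X = (3, -1).
1. W lies on line XE with XW:WE = 4:(-1) ⇒ W = (-1, 1/3)
2. Z lies on line WM with WZ:ZM = 4:1 ⇒ Z = (3/5, 1/15)
3. L is the midpoint of WA ⇒ L = (-1/2, 2/3)
2·[ZEL] = -13/30, 2·[ELA] = -1/2
[ZEL]:[ELA] = -13/30:-1/2 = 13/15

[ZEL]:[ELA] = 13/15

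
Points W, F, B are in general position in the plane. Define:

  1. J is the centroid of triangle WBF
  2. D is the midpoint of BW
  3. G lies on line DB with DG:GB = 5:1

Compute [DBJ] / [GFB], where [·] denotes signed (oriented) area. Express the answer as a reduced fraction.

[DBJ]:[GFB] = -2

Choose coordinates W = (0, 0), F = (1, 0), B = (0, 1).
1. J is the centroid of triangle WBF ⇒ J = (1/3, 1/3)
2. D is the midpoint of BW ⇒ D = (0, 1/2)
3. G lies on line DB with DG:GB = 5:1 ⇒ G = (0, 11/12)
2·[DBJ] = -1/6, 2·[GFB] = 1/12
[DBJ]:[GFB] = -1/6:1/12 = -2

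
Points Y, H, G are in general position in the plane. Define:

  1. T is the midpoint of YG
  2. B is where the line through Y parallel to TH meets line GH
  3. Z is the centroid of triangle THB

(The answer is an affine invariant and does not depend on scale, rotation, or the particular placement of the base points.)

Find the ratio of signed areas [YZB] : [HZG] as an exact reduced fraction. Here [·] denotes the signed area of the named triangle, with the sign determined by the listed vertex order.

[YZB]:[HZG] = 4

Assign Y = (0, 0), H = (1, 0), G = (0, 1) — the answer is frame-independent, so this choice is without loss of generality.
1. T is the midpoint of YG ⇒ T = (0, 1/2)
2. B is where the line through Y parallel to TH meets line GH ⇒ B = (2, -1)
3. Z is the centroid of triangle THB ⇒ Z = (1, -1/6)
2·[YZB] = -2/3, 2·[HZG] = -1/6
[YZB]:[HZG] = -2/3:-1/6 = 4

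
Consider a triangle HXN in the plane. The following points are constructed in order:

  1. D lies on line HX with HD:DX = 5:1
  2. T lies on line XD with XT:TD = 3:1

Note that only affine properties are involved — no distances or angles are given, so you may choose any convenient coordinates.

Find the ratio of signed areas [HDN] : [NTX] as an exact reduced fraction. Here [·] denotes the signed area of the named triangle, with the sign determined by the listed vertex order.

Set H = (0, 0), X = (1, 0), N = (0, 1); any affine frame gives the same invariant.
1. D lies on line HX with HD:DX = 5:1 ⇒ D = (5/6, 0)
2. T lies on line XD with XT:TD = 3:1 ⇒ T = (7/8, 0)
2·[HDN] = 5/6, 2·[NTX] = 1/8
[HDN]:[NTX] = 5/6:1/8 = 20/3

[HDN]:[NTX] = 20/3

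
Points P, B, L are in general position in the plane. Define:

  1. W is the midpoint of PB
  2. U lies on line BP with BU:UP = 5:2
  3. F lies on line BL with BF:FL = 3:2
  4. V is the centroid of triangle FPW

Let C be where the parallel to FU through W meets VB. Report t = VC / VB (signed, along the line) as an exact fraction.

Choose coordinates P = (0, 0), B = (1, 0), L = (0, 1).
1. W is the midpoint of PB ⇒ W = (1/2, 0)
2. U lies on line BP with BU:UP = 5:2 ⇒ U = (2/7, 0)
3. F lies on line BL with BF:FL = 3:2 ⇒ F = (2/5, 3/5)
4. V is the centroid of triangle FPW ⇒ V = (3/10, 1/5)
through W parallel to FU: direction (-4/35, -3/5); meets VB at C = (163/310, 21/155)
C = V + t·(B−V) with t = 10/31

t = 10/31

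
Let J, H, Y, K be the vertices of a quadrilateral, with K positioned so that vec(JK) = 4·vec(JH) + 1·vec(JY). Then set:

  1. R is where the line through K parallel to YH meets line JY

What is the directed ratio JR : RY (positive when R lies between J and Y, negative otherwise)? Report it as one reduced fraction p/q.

Work in coordinates with J = (0, 0), H = (1, 0), Y = (0, 1), K = (4, 1).
1. R is where the line through K parallel to YH meets line JY ⇒ R = (0, 5)
R = J + t·(Y−J) with t = 5, so JR:RY = t:(1−t) = 5:-4

JR:RY = -5/4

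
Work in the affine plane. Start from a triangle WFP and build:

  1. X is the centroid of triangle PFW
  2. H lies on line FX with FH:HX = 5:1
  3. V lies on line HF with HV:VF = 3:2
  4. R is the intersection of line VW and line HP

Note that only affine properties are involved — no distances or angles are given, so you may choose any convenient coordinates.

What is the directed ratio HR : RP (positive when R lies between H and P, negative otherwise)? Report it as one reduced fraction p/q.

Set W = (0, 0), F = (1, 0), P = (0, 1); any affine frame gives the same invariant.
1. X is the centroid of triangle PFW ⇒ X = (1/3, 1/3)
2. H lies on line FX with FH:HX = 5:1 ⇒ H = (4/9, 5/18)
3. V lies on line HF with HV:VF = 3:2 ⇒ V = (7/9, 1/9)
4. R is the intersection of line VW and line HP ⇒ R = (56/99, 8/99)
R = H + t·(P−H) with t = -3/11, so HR:RP = t:(1−t) = -3/11:14/11

HR:RP = -3/14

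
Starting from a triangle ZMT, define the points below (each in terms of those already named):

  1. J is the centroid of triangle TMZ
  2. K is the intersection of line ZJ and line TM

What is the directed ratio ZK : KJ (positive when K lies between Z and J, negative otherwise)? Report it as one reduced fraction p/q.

Assign Z = (0, 0), M = (1, 0), T = (0, 1) — the answer is frame-independent, so this choice is without loss of generality.
1. J is the centroid of triangle TMZ ⇒ J = (1/3, 1/3)
2. K is the intersection of line ZJ and line TM ⇒ K = (1/2, 1/2)
K = Z + t·(J−Z) with t = 3/2, so ZK:KJ = t:(1−t) = 3/2:-1/2

ZK:KJ = -3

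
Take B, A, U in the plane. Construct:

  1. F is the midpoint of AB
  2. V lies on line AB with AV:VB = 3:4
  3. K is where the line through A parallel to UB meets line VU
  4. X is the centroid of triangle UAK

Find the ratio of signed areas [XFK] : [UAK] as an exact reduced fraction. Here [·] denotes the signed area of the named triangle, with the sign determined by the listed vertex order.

Assign B = (0, 0), A = (1, 0), U = (0, 1) — the answer is frame-independent, so this choice is without loss of generality.
1. F is the midpoint of AB ⇒ F = (1/2, 0)
2. V lies on line AB with AV:VB = 3:4 ⇒ V = (4/7, 0)
3. K is where the line through A parallel to UB meets line VU ⇒ K = (1, -3/4)
4. X is the centroid of triangle UAK ⇒ X = (2/3, 1/12)
2·[XFK] = 1/6, 2·[UAK] = -3/4
[XFK]:[UAK] = 1/6:-3/4 = -2/9

[XFK]:[UAK] = -2/9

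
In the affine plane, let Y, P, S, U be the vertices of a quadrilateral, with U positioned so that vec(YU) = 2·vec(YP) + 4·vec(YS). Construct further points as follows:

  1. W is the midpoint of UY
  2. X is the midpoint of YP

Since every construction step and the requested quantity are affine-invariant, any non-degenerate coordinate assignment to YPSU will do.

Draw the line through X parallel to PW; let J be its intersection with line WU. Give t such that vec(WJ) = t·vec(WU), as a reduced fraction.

Set Y = (0, 0), P = (1, 0), S = (0, 1), U = (2, 4); any affine frame gives the same invariant.
1. W is the midpoint of UY ⇒ W = (1, 2)
2. X is the midpoint of YP ⇒ X = (1/2, 0)
through X parallel to PW: direction (0, 2); meets WU at J = (1/2, 1)
J = W + t·(U−W) with t = -1/2

t = -1/2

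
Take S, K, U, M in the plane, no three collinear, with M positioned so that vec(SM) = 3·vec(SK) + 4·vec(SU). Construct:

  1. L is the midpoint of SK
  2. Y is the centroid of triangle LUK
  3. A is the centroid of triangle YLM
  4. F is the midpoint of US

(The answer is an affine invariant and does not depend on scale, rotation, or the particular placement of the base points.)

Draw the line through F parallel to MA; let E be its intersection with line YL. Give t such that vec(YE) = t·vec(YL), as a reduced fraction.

t = -14/5

Assign S = (0, 0), K = (1, 0), U = (0, 1), M = (3, 4) — the answer is frame-independent, so this choice is without loss of generality.
1. L is the midpoint of SK ⇒ L = (1/2, 0)
2. Y is the centroid of triangle LUK ⇒ Y = (1/2, 1/3)
3. A is the centroid of triangle YLM ⇒ A = (4/3, 13/9)
4. F is the midpoint of US ⇒ F = (0, 1/2)
through F parallel to MA: direction (-5/3, -23/9); meets YL at E = (1/2, 19/15)
E = Y + t·(L−Y) with t = -14/5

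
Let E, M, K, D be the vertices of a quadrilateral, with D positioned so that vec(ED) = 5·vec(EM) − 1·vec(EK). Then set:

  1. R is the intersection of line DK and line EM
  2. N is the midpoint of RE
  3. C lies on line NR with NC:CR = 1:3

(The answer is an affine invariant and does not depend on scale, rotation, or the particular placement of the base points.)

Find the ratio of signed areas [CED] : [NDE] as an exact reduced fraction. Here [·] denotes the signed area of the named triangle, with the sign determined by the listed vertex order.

[CED]:[NDE] = -5/4

Assign E = (0, 0), M = (1, 0), K = (0, 1), D = (5, -1) — the answer is frame-independent, so this choice is without loss of generality.
1. R is the intersection of line DK and line EM ⇒ R = (5/2, 0)
2. N is the midpoint of RE ⇒ N = (5/4, 0)
3. C lies on line NR with NC:CR = 1:3 ⇒ C = (25/16, 0)
2·[CED] = 25/16, 2·[NDE] = -5/4
[CED]:[NDE] = 25/16:-5/4 = -5/4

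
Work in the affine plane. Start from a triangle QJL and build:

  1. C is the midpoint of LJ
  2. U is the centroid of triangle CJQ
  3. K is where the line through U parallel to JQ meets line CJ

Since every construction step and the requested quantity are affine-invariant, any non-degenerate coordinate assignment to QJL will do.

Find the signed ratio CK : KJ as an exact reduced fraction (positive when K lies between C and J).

Set Q = (0, 0), J = (1, 0), L = (0, 1); any affine frame gives the same invariant.
1. C is the midpoint of LJ ⇒ C = (1/2, 1/2)
2. U is the centroid of triangle CJQ ⇒ U = (1/2, 1/6)
3. K is where the line through U parallel to JQ meets line CJ ⇒ K = (5/6, 1/6)
K = C + t·(J−C) with t = 2/3, so CK:KJ = t:(1−t) = 2/3:1/3

CK:KJ = 2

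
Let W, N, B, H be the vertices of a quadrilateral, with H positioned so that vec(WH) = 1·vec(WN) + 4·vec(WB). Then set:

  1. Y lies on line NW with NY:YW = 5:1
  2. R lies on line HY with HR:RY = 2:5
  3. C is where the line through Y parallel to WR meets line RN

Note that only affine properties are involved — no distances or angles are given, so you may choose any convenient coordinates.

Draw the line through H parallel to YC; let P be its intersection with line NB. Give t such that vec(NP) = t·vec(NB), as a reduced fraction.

Choose coordinates W = (0, 0), N = (1, 0), B = (0, 1), H = (1, 4).
1. Y lies on line NW with NY:YW = 5:1 ⇒ Y = (1/6, 0)
2. R lies on line HY with HR:RY = 2:5 ⇒ R = (16/21, 20/7)
3. C is where the line through Y parallel to WR meets line RN ⇒ C = (101/126, 50/21)
through H parallel to YC: direction (40/63, 50/21); meets NB at P = (3/19, 16/19)
P = N + t·(B−N) with t = 16/19

t = 16/19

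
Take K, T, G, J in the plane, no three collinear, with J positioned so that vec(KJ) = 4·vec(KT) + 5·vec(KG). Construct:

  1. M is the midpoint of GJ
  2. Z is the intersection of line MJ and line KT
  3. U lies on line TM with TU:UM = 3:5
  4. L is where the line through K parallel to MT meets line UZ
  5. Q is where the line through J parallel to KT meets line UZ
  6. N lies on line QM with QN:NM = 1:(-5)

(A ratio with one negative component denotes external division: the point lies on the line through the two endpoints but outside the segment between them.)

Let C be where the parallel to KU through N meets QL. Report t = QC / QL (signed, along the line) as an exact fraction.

Work in coordinates with K = (0, 0), T = (1, 0), G = (0, 1), J = (4, 5).
1. M is the midpoint of GJ ⇒ M = (2, 3)
2. Z is the intersection of line MJ and line KT ⇒ Z = (-1, 0)
3. U lies on line TM with TU:UM = 3:5 ⇒ U = (11/8, 9/8)
4. L is where the line through K parallel to MT meets line UZ ⇒ L = (3/16, 9/16)
5. Q is where the line through J parallel to KT meets line UZ ⇒ Q = (86/9, 5)
6. N lies on line QM with QN:NM = 1:(-5) ⇒ N = (103/9, 11/2)
through N parallel to KU: direction (11/8, 9/8); meets QL at C = (1813/144, 103/16)
C = Q + t·(L−Q) with t = -23/71

t = -23/71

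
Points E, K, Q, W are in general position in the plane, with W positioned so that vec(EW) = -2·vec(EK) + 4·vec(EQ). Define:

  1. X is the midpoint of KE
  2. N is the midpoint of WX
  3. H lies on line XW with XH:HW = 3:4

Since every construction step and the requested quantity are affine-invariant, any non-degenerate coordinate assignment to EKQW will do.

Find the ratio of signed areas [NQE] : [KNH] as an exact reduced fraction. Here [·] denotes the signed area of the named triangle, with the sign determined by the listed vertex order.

[NQE]:[KNH] = -21/4

Work in coordinates with E = (0, 0), K = (1, 0), Q = (0, 1), W = (-2, 4).
1. X is the midpoint of KE ⇒ X = (1/2, 0)
2. N is the midpoint of WX ⇒ N = (-3/4, 2)
3. H lies on line XW with XH:HW = 3:4 ⇒ H = (-4/7, 12/7)
2·[NQE] = -3/4, 2·[KNH] = 1/7
[NQE]:[KNH] = -3/4:1/7 = -21/4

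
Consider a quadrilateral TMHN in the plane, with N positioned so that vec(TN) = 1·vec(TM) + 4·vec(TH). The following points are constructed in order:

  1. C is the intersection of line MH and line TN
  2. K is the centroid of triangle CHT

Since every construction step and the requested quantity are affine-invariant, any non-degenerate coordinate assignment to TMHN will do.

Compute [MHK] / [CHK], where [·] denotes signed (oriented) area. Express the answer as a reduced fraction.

[MHK]:[CHK] = 5

Assign T = (0, 0), M = (1, 0), H = (0, 1), N = (1, 4) — the answer is frame-independent, so this choice is without loss of generality.
1. C is the intersection of line MH and line TN ⇒ C = (1/5, 4/5)
2. K is the centroid of triangle CHT ⇒ K = (1/15, 3/5)
2·[MHK] = 1/3, 2·[CHK] = 1/15
[MHK]:[CHK] = 1/3:1/15 = 5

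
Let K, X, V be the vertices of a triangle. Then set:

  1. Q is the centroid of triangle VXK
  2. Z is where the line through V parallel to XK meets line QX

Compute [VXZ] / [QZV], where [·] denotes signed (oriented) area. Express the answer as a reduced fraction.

Choose coordinates K = (0, 0), X = (1, 0), V = (0, 1).
1. Q is the centroid of triangle VXK ⇒ Q = (1/3, 1/3)
2. Z is where the line through V parallel to XK meets line QX ⇒ Z = (-1, 1)
2·[VXZ] = -1, 2·[QZV] = -2/3
[VXZ]:[QZV] = -1:-2/3 = 3/2

[VXZ]:[QZV] = 3/2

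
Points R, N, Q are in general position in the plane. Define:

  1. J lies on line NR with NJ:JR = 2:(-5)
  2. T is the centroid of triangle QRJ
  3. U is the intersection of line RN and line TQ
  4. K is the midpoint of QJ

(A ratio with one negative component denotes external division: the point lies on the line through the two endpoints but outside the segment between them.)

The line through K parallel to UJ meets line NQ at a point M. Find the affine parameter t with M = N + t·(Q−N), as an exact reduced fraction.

t = 1/2

Choose coordinates R = (0, 0), N = (1, 0), Q = (0, 1).
1. J lies on line NR with NJ:JR = 2:(-5) ⇒ J = (5/3, 0)
2. T is the centroid of triangle QRJ ⇒ T = (5/9, 1/3)
3. U is the intersection of line RN and line TQ ⇒ U = (5/6, 0)
4. K is the midpoint of QJ ⇒ K = (5/6, 1/2)
through K parallel to UJ: direction (5/6, 0); meets NQ at M = (1/2, 1/2)
M = N + t·(Q−N) with t = 1/2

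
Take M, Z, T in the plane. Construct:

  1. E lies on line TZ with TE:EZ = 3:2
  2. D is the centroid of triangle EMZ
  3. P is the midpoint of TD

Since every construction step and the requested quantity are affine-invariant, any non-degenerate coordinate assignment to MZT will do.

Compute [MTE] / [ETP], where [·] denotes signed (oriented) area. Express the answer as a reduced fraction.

[MTE]:[ETP] = -6

Set M = (0, 0), Z = (1, 0), T = (0, 1); any affine frame gives the same invariant.
1. E lies on line TZ with TE:EZ = 3:2 ⇒ E = (3/5, 2/5)
2. D is the centroid of triangle EMZ ⇒ D = (8/15, 2/15)
3. P is the midpoint of TD ⇒ P = (4/15, 17/30)
2·[MTE] = -3/5, 2·[ETP] = 1/10
[MTE]:[ETP] = -3/5:1/10 = -6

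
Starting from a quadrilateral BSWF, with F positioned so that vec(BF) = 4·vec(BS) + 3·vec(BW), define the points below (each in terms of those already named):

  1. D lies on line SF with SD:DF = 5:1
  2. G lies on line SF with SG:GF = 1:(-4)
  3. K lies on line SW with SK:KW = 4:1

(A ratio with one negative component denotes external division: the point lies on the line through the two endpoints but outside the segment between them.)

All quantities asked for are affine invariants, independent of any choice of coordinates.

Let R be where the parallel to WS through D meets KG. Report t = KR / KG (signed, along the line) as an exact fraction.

Set B = (0, 0), S = (1, 0), W = (0, 1), F = (4, 3); any affine frame gives the same invariant.
1. D lies on line SF with SD:DF = 5:1 ⇒ D = (7/2, 5/2)
2. G lies on line SF with SG:GF = 1:(-4) ⇒ G = (0, -1)
3. K lies on line SW with SK:KW = 4:1 ⇒ K = (1/5, 4/5)
through D parallel to WS: direction (1, -1); meets KG at R = (7/10, 53/10)
R = K + t·(G−K) with t = -5/2

t = -5/2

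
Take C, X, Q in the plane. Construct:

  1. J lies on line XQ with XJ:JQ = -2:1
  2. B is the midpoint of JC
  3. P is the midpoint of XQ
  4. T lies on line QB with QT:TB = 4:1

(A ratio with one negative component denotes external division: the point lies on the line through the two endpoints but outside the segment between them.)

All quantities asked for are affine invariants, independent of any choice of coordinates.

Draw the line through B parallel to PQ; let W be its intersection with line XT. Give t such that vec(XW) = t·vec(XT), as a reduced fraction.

Assign C = (0, 0), X = (1, 0), Q = (0, 1) — the answer is frame-independent, so this choice is without loss of generality.
1. J lies on line XQ with XJ:JQ = -2:1 ⇒ J = (-1, 2)
2. B is the midpoint of JC ⇒ B = (-1/2, 1)
3. P is the midpoint of XQ ⇒ P = (1/2, 1/2)
4. T lies on line QB with QT:TB = 4:1 ⇒ T = (-2/5, 1)
through B parallel to PQ: direction (-1/2, 1/2); meets XT at W = (-3/4, 5/4)
W = X + t·(T−X) with t = 5/4

t = 5/4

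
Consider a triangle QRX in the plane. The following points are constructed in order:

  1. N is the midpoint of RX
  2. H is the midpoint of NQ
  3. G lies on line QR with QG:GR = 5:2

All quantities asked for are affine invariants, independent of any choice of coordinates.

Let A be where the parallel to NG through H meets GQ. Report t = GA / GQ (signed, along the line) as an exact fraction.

t = 1/2

Choose coordinates Q = (0, 0), R = (1, 0), X = (0, 1).
1. N is the midpoint of RX ⇒ N = (1/2, 1/2)
2. H is the midpoint of NQ ⇒ H = (1/4, 1/4)
3. G lies on line QR with QG:GR = 5:2 ⇒ G = (5/7, 0)
through H parallel to NG: direction (3/14, -1/2); meets GQ at A = (5/14, 0)
A = G + t·(Q−G) with t = 1/2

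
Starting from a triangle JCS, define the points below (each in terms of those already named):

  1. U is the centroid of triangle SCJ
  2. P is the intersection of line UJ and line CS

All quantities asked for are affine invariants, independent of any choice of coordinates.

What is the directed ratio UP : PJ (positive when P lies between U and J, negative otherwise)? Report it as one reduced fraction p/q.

UP:PJ = -1/3

Work in coordinates with J = (0, 0), C = (1, 0), S = (0, 1).
1. U is the centroid of triangle SCJ ⇒ U = (1/3, 1/3)
2. P is the intersection of line UJ and line CS ⇒ P = (1/2, 1/2)
P = U + t·(J−U) with t = -1/2, so UP:PJ = t:(1−t) = -1/2:3/2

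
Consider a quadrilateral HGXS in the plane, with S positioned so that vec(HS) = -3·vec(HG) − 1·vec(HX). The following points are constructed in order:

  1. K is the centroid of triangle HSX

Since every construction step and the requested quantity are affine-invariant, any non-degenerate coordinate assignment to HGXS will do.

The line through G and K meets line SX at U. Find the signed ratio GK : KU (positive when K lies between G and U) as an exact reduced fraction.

Choose coordinates H = (0, 0), G = (1, 0), X = (0, 1), S = (-3, -1).
1. K is the centroid of triangle HSX ⇒ K = (-1, 0)
line GK meets SX at U = (-3/2, 0)
K = G + t·(U−G) with t = 4/5, so GK:KU = 4/5:1/5

GK:KU = 4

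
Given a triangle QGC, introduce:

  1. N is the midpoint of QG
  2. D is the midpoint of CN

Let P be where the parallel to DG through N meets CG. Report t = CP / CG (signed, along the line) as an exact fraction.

t = 2

Work in coordinates with Q = (0, 0), G = (1, 0), C = (0, 1).
1. N is the midpoint of QG ⇒ N = (1/2, 0)
2. D is the midpoint of CN ⇒ D = (1/4, 1/2)
through N parallel to DG: direction (3/4, -1/2); meets CG at P = (2, -1)
P = C + t·(G−C) with t = 2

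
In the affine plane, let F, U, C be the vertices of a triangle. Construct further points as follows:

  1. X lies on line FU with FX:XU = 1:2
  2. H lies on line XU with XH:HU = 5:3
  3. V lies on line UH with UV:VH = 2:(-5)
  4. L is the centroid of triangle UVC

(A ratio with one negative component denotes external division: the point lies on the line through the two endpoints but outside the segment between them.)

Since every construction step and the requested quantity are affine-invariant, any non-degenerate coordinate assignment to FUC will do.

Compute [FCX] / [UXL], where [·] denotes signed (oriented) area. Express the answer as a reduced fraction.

Choose coordinates F = (0, 0), U = (1, 0), C = (0, 1).
1. X lies on line FU with FX:XU = 1:2 ⇒ X = (1/3, 0)
2. H lies on line XU with XH:HU = 5:3 ⇒ H = (3/4, 0)
3. V lies on line UH with UV:VH = 2:(-5) ⇒ V = (7/6, 0)
4. L is the centroid of triangle UVC ⇒ L = (13/18, 1/3)
2·[FCX] = -1/3, 2·[UXL] = -2/9
[FCX]:[UXL] = -1/3:-2/9 = 3/2

[FCX]:[UXL] = 3/2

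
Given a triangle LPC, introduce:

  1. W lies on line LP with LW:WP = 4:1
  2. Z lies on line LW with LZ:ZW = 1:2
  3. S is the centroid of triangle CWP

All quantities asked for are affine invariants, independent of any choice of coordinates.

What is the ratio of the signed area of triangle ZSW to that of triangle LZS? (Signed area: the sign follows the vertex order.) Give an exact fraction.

Set L = (0, 0), P = (1, 0), C = (0, 1); any affine frame gives the same invariant.
1. W lies on line LP with LW:WP = 4:1 ⇒ W = (4/5, 0)
2. Z lies on line LW with LZ:ZW = 1:2 ⇒ Z = (4/15, 0)
3. S is the centroid of triangle CWP ⇒ S = (3/5, 1/3)
2·[ZSW] = -8/45, 2·[LZS] = 4/45
[ZSW]:[LZS] = -8/45:4/45 = -2

[ZSW]:[LZS] = -2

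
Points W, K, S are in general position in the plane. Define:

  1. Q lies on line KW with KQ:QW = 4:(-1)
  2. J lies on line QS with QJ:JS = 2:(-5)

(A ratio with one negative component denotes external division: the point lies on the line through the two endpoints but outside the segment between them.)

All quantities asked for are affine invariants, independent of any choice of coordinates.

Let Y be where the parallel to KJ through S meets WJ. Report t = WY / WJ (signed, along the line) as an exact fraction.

Assign W = (0, 0), K = (1, 0), S = (0, 1) — the answer is frame-independent, so this choice is without loss of generality.
1. Q lies on line KW with KQ:QW = 4:(-1) ⇒ Q = (-1/3, 0)
2. J lies on line QS with QJ:JS = 2:(-5) ⇒ J = (-5/9, -2/3)
through S parallel to KJ: direction (-14/9, -2/3); meets WJ at Y = (35/27, 14/9)
Y = W + t·(J−W) with t = -7/3

t = -7/3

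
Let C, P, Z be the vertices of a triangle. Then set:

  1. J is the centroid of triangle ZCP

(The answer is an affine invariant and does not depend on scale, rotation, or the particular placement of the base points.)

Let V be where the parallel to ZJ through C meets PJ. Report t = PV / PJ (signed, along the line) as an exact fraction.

Choose coordinates C = (0, 0), P = (1, 0), Z = (0, 1).
1. J is the centroid of triangle ZCP ⇒ J = (1/3, 1/3)
through C parallel to ZJ: direction (1/3, -2/3); meets PJ at V = (-1/3, 2/3)
V = P + t·(J−P) with t = 2

t = 2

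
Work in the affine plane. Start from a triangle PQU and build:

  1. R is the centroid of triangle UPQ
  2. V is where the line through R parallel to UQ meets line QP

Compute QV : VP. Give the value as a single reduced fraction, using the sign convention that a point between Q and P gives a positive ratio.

QV:VP = 1/2

Assign P = (0, 0), Q = (1, 0), U = (0, 1) — the answer is frame-independent, so this choice is without loss of generality.
1. R is the centroid of triangle UPQ ⇒ R = (1/3, 1/3)
2. V is where the line through R parallel to UQ meets line QP ⇒ V = (2/3, 0)
V = Q + t·(P−Q) with t = 1/3, so QV:VP = t:(1−t) = 1/3:2/3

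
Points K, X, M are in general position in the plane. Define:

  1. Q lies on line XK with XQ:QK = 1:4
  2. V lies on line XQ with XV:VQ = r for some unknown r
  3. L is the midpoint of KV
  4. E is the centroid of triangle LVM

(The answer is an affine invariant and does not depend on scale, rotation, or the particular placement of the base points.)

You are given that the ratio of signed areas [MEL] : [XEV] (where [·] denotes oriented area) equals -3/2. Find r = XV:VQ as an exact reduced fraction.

r = -5

Set K = (0, 0), X = (1, 0), M = (0, 1); any affine frame gives the same invariant.
1. Q lies on line XK with XQ:QK = 1:4 ⇒ Q = (4/5, 0)
2. With XV:VQ = r, write λ = r/(r+1) so V = X + λ·(Q−X); V is affine-linear in λ
3. L is the midpoint of KV ⇒ L is an affine combination of earlier points and hence also affine-linear in λ
4. E is the centroid of triangle LVM ⇒ E is an affine combination of earlier points and hence also affine-linear in λ
Every point depending on V is an affine combination of V and λ-independent points, so each such coordinate is linear in λ; the λ² term in each signed area is a multiple of (Q−X)×(Q−X) = 0, so 2·[MEL] and 2·[XEV] are each linear in λ. Evaluating at λ=0 and λ=1:
  2·[MEL] = 1/30·λ − 1/6,   2·[XEV] = 1/15·λ
So [MEL]:[XEV] = (1/30·λ − 1/6) / (1/15·λ). Setting this equal to -3/2:
  1/30·λ − 1/6 = -3/2·(1/15·λ)  ⇒  λ = 5/4
Then r = λ/(1−λ) = (5/4)/(-1/4) = -5. Check: with r = -5, V = (3/4, 0) and [MEL]:[XEV] = -3/2 as required.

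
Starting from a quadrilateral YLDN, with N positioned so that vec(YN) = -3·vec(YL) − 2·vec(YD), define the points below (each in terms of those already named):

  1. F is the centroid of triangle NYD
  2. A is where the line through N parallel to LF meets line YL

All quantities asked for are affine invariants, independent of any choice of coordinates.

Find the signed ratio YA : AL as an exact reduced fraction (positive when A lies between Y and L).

YA:AL = -9/8

Assign Y = (0, 0), L = (1, 0), D = (0, 1), N = (-3, -2) — the answer is frame-independent, so this choice is without loss of generality.
1. F is the centroid of triangle NYD ⇒ F = (-1, -1/3)
2. A is where the line through N parallel to LF meets line YL ⇒ A = (9, 0)
A = Y + t·(L−Y) with t = 9, so YA:AL = t:(1−t) = 9:-8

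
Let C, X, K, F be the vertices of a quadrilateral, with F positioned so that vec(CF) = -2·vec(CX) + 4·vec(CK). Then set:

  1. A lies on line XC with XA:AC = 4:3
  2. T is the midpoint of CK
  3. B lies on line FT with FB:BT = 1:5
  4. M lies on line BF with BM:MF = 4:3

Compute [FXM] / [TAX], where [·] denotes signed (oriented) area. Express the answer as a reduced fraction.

[FXM]:[TAX] = -5/8

Set C = (0, 0), X = (1, 0), K = (0, 1), F = (-2, 4); any affine frame gives the same invariant.
1. A lies on line XC with XA:AC = 4:3 ⇒ A = (3/7, 0)
2. T is the midpoint of CK ⇒ T = (0, 1/2)
3. B lies on line FT with FB:BT = 1:5 ⇒ B = (-5/3, 41/12)
4. M lies on line BF with BM:MF = 4:3 ⇒ M = (-13/7, 15/4)
2·[FXM] = -5/28, 2·[TAX] = 2/7
[FXM]:[TAX] = -5/28:2/7 = -5/8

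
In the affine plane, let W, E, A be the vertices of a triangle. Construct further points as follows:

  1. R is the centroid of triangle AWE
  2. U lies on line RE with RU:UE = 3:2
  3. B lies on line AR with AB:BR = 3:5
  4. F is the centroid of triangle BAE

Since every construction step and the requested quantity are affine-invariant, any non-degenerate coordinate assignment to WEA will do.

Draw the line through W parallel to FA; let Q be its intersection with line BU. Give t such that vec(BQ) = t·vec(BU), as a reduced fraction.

t = -15

Set W = (0, 0), E = (1, 0), A = (0, 1); any affine frame gives the same invariant.
1. R is the centroid of triangle AWE ⇒ R = (1/3, 1/3)
2. U lies on line RE with RU:UE = 3:2 ⇒ U = (11/15, 2/15)
3. B lies on line AR with AB:BR = 3:5 ⇒ B = (1/8, 3/4)
4. F is the centroid of triangle BAE ⇒ F = (3/8, 7/12)
through W parallel to FA: direction (-3/8, 5/12); meets BU at Q = (-9, 10)
Q = B + t·(U−B) with t = -15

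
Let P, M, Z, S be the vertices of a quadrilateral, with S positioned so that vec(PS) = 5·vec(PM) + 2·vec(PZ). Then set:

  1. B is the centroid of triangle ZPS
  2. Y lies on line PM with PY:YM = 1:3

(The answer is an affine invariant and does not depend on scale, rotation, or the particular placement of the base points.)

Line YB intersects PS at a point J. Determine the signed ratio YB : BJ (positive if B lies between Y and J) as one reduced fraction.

YB:BJ = -13/10

Work in coordinates with P = (0, 0), M = (1, 0), Z = (0, 1), S = (5, 2).
1. B is the centroid of triangle ZPS ⇒ B = (5/3, 1)
2. Y lies on line PM with PY:YM = 1:3 ⇒ Y = (1/4, 0)
line YB meets PS at J = (15/26, 3/13)
B = Y + t·(J−Y) with t = 13/3, so YB:BJ = 13/3:-10/3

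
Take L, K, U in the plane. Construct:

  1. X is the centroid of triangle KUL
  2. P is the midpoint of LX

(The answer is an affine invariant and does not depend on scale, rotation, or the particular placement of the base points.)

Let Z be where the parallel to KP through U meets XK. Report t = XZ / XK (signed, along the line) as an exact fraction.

Choose coordinates L = (0, 0), K = (1, 0), U = (0, 1).
1. X is the centroid of triangle KUL ⇒ X = (1/3, 1/3)
2. P is the midpoint of LX ⇒ P = (1/6, 1/6)
through U parallel to KP: direction (-5/6, 1/6); meets XK at Z = (-5/3, 4/3)
Z = X + t·(K−X) with t = -3

t = -3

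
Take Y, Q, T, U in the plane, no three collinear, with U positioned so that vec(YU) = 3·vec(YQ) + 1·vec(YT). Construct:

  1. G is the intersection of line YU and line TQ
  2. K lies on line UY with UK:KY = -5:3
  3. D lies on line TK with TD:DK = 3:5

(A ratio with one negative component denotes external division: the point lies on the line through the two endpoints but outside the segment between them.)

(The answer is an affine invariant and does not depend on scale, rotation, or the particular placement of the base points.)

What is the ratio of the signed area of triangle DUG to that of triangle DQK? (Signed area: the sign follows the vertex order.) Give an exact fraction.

Assign Y = (0, 0), Q = (1, 0), T = (0, 1), U = (3, 1) — the answer is frame-independent, so this choice is without loss of generality.
1. G is the intersection of line YU and line TQ ⇒ G = (3/4, 1/4)
2. K lies on line UY with UK:KY = -5:3 ⇒ K = (-9/2, -3/2)
3. D lies on line TK with TD:DK = 3:5 ⇒ D = (-27/16, 1/16)
2·[DUG] = -45/32, 2·[DQK] = -35/8
[DUG]:[DQK] = -45/32:-35/8 = 9/28

[DUG]:[DQK] = 9/28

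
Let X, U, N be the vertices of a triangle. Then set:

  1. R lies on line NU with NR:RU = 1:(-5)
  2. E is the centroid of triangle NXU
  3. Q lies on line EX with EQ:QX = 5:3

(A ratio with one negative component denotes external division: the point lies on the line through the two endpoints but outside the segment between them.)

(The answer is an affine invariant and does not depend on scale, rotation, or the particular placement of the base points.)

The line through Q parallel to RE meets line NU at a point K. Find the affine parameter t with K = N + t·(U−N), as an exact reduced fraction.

Choose coordinates X = (0, 0), U = (1, 0), N = (0, 1).
1. R lies on line NU with NR:RU = 1:(-5) ⇒ R = (-1/4, 5/4)
2. E is the centroid of triangle NXU ⇒ E = (1/3, 1/3)
3. Q lies on line EX with EQ:QX = 5:3 ⇒ Q = (1/8, 1/8)
through Q parallel to RE: direction (7/12, -11/12); meets NU at K = (-19/16, 35/16)
K = N + t·(U−N) with t = -19/16

t = -19/16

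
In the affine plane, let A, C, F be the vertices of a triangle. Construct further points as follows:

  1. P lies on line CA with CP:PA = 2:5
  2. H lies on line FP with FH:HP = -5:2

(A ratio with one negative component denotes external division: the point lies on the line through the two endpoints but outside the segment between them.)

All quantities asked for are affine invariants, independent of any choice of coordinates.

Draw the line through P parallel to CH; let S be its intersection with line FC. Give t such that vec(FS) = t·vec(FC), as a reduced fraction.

Choose coordinates A = (0, 0), C = (1, 0), F = (0, 1).
1. P lies on line CA with CP:PA = 2:5 ⇒ P = (5/7, 0)
2. H lies on line FP with FH:HP = -5:2 ⇒ H = (25/21, -2/3)
through P parallel to CH: direction (4/21, -2/3); meets FC at S = (3/5, 2/5)
S = F + t·(C−F) with t = 3/5

t = 3/5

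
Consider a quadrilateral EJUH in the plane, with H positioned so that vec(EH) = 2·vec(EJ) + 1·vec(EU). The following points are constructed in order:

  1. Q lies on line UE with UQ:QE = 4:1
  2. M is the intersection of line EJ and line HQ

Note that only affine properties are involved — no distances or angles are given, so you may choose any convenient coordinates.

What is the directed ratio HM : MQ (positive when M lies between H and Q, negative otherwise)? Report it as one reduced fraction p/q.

HM:MQ = -5

Assign E = (0, 0), J = (1, 0), U = (0, 1), H = (2, 1) — the answer is frame-independent, so this choice is without loss of generality.
1. Q lies on line UE with UQ:QE = 4:1 ⇒ Q = (0, 1/5)
2. M is the intersection of line EJ and line HQ ⇒ M = (-1/2, 0)
M = H + t·(Q−H) with t = 5/4, so HM:MQ = t:(1−t) = 5/4:-1/4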